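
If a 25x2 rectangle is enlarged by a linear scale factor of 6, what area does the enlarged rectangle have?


Original dimensions: 25 x 2
Enlargement factor = 6
New width = 25 * 6 = 150
New height = 2 * 6 = 12
New area = 150 * 12 = 1800

1800


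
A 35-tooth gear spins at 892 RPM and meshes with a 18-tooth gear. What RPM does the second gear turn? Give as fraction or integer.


Gear ratio: teeth_A * RPM_A = teeth_B * RPM_B
35 * 892 = 18 * RPM_B
31220 = 18 * RPM_B
RPM_B = 31220 / 18
RPM_B = 15610/9

15610/9


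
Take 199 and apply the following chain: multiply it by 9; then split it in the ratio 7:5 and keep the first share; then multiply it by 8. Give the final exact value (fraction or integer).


Start with 199.
Step 1: Multiply by 9: 199 * 9 = 1791
Step 2: Split 7:5, first share = 1791 * 7/12 = 4179/4
Step 3: Multiply by 8: 4179/4 * 8 = 8358
Final result = 8358

8358


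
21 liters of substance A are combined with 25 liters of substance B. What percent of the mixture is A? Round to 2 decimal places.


Volume of A = 21 L
Volume of B = 25 L
Total volume = 21 + 25 = 46 L
Percentage of A = (21/46) * 100
= 45.65%

45.65


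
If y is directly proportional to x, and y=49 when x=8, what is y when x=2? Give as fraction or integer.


Direct proportion: y = kx
Find k: k = 49/8 = 49/8
Compute y at x=2: y = 49/8 * 2
y = 49/4

49/4


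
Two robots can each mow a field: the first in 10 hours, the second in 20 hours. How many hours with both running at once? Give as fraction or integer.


Rate of A = 1/10 job per hour
Rate of B = 1/20 job per hour
Combined rate = 1/10 + 1/20
Find common denominator: (20 + 10)/(10*20) = 30/200
Combined rate = 3/20 job per hour
Time together = 1 / (3/20) = 20/3 hours

20/3


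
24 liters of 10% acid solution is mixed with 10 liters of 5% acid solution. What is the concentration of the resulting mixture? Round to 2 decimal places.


Solute in mixture 1 = 10% of 24 L = 24*10/100 = 12/5 L
Solute in mixture 2 = 5% of 10 L = 10*5/100 = 1/2 L
Total solute = 12/5 + 1/2 = 29/10 L
Total volume = 24 + 10 = 34 L
Final concentration = 29/10/34 * 100 = 8.53%

8.53


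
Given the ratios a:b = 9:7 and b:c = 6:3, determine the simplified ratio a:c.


Given a:b = 9:7 and b:c = 6:3
Make b consistent. Multiply first ratio by 6: a:b = 54:42
Multiply second ratio by 7: b:c = 42:21
Now b = 42 in both, so a:b:c = 54:42:21
Therefore a:c = 54:21
Simplify by GCD: a:c = 18:7

18:7


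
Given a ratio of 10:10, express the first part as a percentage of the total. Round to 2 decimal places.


Total parts = 10 + 10 = 20
First part fraction = 10/20
Percentage = (10/20) * 100
= 0.5 * 100
= 50.00%

50.00


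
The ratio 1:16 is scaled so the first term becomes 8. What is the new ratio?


Original ratio: 1:16
First term target: 8
Scale factor = 8 / 1 = 8
Multiply second term: 16 * 8 = 128
Equivalent ratio = 8:128

8:128


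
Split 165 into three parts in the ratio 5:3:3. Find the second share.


Ratio = 5:3:3
Total parts = 5 + 3 + 3 = 11
Value per part = 165 / 11 = 15
First share = 5 * 15 = 75
Middle share = 3 * 15 = 45
Third share = 3 * 15 = 45

45


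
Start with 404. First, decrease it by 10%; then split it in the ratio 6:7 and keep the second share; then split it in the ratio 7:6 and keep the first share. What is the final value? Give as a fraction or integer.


Start with 404.
Step 1: Decrease by 10%: 404 * 90/100 = 1818/5
Step 2: Split 6:7, second share = 1818/5 * 7/13 = 12726/65
Step 3: Split 7:6, first share = 12726/65 * 7/13 = 89082/845
Final result = 89082/845

89082/845


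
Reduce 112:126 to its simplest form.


Find GCD(112, 126)
GCD = 14
Divide both by 14: 112/14 = 8, 126/14 = 9
Simplified ratio = 8:9

8:9


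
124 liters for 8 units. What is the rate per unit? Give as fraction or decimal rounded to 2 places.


Total liters = 124
Number of units = 8
Unit rate = 124 / 8
= 15.50 liters per unit

15.50


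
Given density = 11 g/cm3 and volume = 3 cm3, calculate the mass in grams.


Using mass = density * volume
Density = 11 g/cm3
Volume = 3 cm3
Mass = 11 * 3
= 33 g

33


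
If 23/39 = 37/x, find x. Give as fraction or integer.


Setting up: 23/39 = 37/x
Cross multiply: 23 * x = 39 * 37
23x = 1443
x = 1443/23
x = 1443/23

1443/23


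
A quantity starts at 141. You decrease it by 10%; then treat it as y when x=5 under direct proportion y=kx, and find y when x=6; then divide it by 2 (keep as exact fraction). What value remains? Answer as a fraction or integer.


Start with 141.
Step 1: Decrease by 10%: 141 * 90/100 = 1269/10
Step 2: Direct prop: k = (1269/10)/5; new y = k*6 = 1269/10*6/5 = 3807/25
Step 3: Divide by 2: 3807/25 / 2 = 3807/50
Final result = 3807/50

3807/50


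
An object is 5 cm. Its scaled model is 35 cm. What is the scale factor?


Original length = 5 cm
Scaled length = 35 cm
Scale factor = 35 / 5
= 7

7


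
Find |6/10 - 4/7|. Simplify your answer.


Simplify: 6/10 = 3/5 and 4/7 = 4/7
Find common denominator: LCD = 35
Convert: 21/35 and 20/35
Difference = |21 - 20|/35 = 1/35
Simplified = 1/35

1/35


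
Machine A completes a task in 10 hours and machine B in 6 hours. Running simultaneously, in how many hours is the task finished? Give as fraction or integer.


Rate of A = 1/10 job per hour
Rate of B = 1/6 job per hour
Combined rate = 1/10 + 1/6
Find common denominator: (6 + 10)/(10*6) = 16/60
Combined rate = 4/15 job per hour
Time together = 1 / (4/15) = 15/4 hours

15/4


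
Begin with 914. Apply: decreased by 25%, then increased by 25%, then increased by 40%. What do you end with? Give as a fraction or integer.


Start: 914
Step 1: decrease by 25% => multiply by 75/100
  914 * 75/100 = 1371/2
Step 2: increase by 25% => multiply by 125/100
  1371/2 * 125/100 = 6855/8
Step 3: increase by 40% => multiply by 140/100
  6855/8 * 140/100 = 9597/8
Final value = 9597/8

9597/8


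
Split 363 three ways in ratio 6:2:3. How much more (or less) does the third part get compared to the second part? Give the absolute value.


Total parts = 6 + 2 + 3 = 11
Value per part = 363 / 11 = 33
Shares: 6*33=198, 2*33=66, 3*33=99
Third share = 99, second share = 66
Difference = |99 - 66| = 33

33


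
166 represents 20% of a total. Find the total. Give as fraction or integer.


Given: 166 is 20% of the whole
Set up: 166 = 20/100 * whole
whole = 166 * 100 / 20
whole = 16600 / 20
whole = 830

830


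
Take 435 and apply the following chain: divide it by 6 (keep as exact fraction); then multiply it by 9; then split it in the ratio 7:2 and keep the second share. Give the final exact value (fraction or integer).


Start with 435.
Step 1: Divide by 6: 435 / 6 = 145/2
Step 2: Multiply by 9: 145/2 * 9 = 1305/2
Step 3: Split 7:2, second share = 1305/2 * 2/9 = 145
Final result = 145

145


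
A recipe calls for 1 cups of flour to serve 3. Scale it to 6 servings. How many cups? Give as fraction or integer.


Original: 1 cups for 3 servings
Target servings = 6
Scaling factor = 6/3
New amount = 1 * 6/3
= 6/3
= 2 cups

2


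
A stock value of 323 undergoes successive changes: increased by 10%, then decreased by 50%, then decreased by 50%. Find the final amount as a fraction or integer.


Start: 323
Step 1: increase by 10% => multiply by 110/100
  323 * 110/100 = 3553/10
Step 2: decrease by 50% => multiply by 50/100
  3553/10 * 50/100 = 3553/20
Step 3: decrease by 50% => multiply by 50/100
  3553/20 * 50/100 = 3553/40
Final value = 3553/40

3553/40


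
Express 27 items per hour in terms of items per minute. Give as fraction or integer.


Converting from per hour to per minute
Rate = 27 items per hour
Divide by 60: 27/60
= 9/20 items per minute

9/20


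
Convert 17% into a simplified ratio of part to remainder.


Part = 17%, Remainder = 83%
Ratio = 17:83
GCD(17, 83) = 1
Simplify: 17:83 = 17:83

17:83


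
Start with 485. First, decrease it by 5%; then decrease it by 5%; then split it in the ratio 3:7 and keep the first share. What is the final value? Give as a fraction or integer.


Start with 485.
Step 1: Decrease by 5%: 485 * 95/100 = 1843/4
Step 2: Decrease by 5%: 1843/4 * 95/100 = 35017/80
Step 3: Split 3:7, first share = 35017/80 * 3/10 = 105051/800
Final result = 105051/800

105051/800


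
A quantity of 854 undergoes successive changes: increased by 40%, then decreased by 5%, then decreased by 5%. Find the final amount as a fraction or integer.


Start: 854
Step 1: increase by 40% => multiply by 140/100
  854 * 140/100 = 5978/5
Step 2: decrease by 5% => multiply by 95/100
  5978/5 * 95/100 = 56791/50
Step 3: decrease by 5% => multiply by 95/100
  56791/50 * 95/100 = 1079029/1000
Final value = 1079029/1000

1079029/1000


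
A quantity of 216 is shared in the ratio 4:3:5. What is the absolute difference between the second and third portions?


Total parts = 4 + 3 + 5 = 12
Value per part = 216 / 12 = 18
Shares: 4*18=72, 3*18=54, 5*18=90
Second share = 54, third share = 90
Difference = |54 - 90| = 36

36


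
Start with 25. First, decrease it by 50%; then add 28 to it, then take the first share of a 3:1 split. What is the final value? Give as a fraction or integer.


Start with 25.
Step 1: Decrease by 50%: 25 * 50/100 = 25/2
Step 2: Add 28: 25/2+28=81/2; split 3:1 first = 81/2*3/4 = 243/8
Final result = 243/8

243/8


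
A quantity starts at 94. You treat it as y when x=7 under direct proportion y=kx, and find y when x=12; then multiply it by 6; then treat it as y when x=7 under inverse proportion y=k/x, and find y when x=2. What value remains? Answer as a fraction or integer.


Start with 94.
Step 1: Direct prop: k = (94)/7; new y = k*12 = 94*12/7 = 1128/7
Step 2: Multiply by 6: 1128/7 * 6 = 6768/7
Step 3: Inverse prop: k = (6768/7)*7; new y = k/2 = 6768/7*7/2 = 3384
Final result = 3384

3384


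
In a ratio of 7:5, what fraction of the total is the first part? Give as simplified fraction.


Total parts = 7 + 5 = 12
First part fraction = 7/12
Simplify: 7/12 = 7/12

7/12


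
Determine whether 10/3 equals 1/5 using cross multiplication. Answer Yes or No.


Cross multiply to check 10/3 = 1/5
Left cross product: 10 * 5 = 50
Right cross product: 3 * 1 = 3
50 != 3
Not equal, so proportions differ => No

No


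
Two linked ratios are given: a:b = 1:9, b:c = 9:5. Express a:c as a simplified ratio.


Given a:b = 1:9 and b:c = 9:5
Make b consistent. Multiply first ratio by 9: a:b = 9:81
Multiply second ratio by 9: b:c = 81:45
Now b = 81 in both, so a:b:c = 9:81:45
Therefore a:c = 9:45
Simplify by GCD: a:c = 1:5

1:5


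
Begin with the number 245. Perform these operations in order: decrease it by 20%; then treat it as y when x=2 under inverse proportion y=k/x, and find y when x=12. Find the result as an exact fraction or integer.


Start with 245.
Step 1: Decrease by 20%: 245 * 80/100 = 196
Step 2: Inverse prop: k = (196)*2; new y = k/12 = 196*2/12 = 98/3
Final result = 98/3

98/3


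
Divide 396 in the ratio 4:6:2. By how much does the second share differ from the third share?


Total parts = 4 + 6 + 2 = 12
Value per part = 396 / 12 = 33
Shares: 4*33=132, 6*33=198, 2*33=66
Second share = 198, third share = 66
Difference = |198 - 66| = 132

132


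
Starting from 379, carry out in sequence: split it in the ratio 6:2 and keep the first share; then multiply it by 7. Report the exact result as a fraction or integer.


Start with 379.
Step 1: Split 6:2, first share = 379 * 6/8 = 1137/4
Step 2: Multiply by 7: 1137/4 * 7 = 7959/4
Final result = 7959/4

7959/4


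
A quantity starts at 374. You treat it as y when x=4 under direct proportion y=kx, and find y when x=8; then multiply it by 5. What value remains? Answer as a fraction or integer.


Start with 374.
Step 1: Direct prop: k = (374)/4; new y = k*8 = 374*8/4 = 748
Step 2: Multiply by 5: 748 * 5 = 3740
Final result = 3740

3740


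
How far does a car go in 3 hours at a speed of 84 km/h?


Using distance = speed * time
Speed = 84 km/h
Time = 3 hours
Distance = 84 * 3
= 252 km

252


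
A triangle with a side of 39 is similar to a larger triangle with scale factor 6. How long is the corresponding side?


Similar triangles have proportional sides
Scale factor = 6
Smaller side = 39
Corresponding larger side = 39 * 6
= 234

234


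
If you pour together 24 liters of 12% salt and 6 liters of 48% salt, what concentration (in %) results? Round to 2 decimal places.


Solute in mixture 1 = 12% of 24 L = 24*12/100 = 72/25 L
Solute in mixture 2 = 48% of 6 L = 6*48/100 = 72/25 L
Total solute = 72/25 + 72/25 = 144/25 L
Total volume = 24 + 6 = 30 L
Final concentration = 144/25/30 * 100 = 19.20%

19.20


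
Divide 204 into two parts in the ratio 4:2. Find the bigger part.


Total parts = 4 + 2 = 6
Value per part = 204 / 6 = 34
First share = 4 * 34 = 136
Second share = 2 * 34 = 68
Larger share = 136

136


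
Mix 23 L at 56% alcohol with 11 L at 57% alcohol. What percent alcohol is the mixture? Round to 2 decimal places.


Solute in mixture 1 = 56% of 23 L = 23*56/100 = 322/25 L
Solute in mixture 2 = 57% of 11 L = 11*57/100 = 627/100 L
Total solute = 322/25 + 627/100 = 383/20 L
Total volume = 23 + 11 = 34 L
Final concentration = 383/20/34 * 100 = 56.32%

56.32


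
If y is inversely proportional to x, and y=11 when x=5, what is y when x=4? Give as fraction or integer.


Inverse proportion: y = k/x
Find k: k = 5 * 11 = 55
Compute y at x=4: y = 55/4
y = 55/4

55/4


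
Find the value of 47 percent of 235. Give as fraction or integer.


Compute 47% of 235
Convert percentage: 47% = 47/100
Multiply: 235 * 47/100
= 11045/100
= 2209/20

2209/20


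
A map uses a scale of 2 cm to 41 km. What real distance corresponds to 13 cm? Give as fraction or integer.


Map scale: 2 cm = 41 km
Measured distance on map = 13 cm
Set up proportion: 13 * 41 / 2
= 533 / 2
= 533/2 km

533/2


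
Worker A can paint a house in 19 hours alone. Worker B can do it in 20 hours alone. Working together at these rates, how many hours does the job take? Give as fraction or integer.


Rate of A = 1/19 job per hour
Rate of B = 1/20 job per hour
Combined rate = 1/19 + 1/20
Find common denominator: (20 + 19)/(19*20) = 39/380
Combined rate = 39/380 job per hour
Time together = 1 / (39/380) = 380/39 hours

380/39


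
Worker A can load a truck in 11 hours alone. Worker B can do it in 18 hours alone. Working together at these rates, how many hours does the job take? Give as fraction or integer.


Rate of A = 1/11 job per hour
Rate of B = 1/18 job per hour
Combined rate = 1/11 + 1/18
Find common denominator: (18 + 11)/(11*18) = 29/198
Combined rate = 29/198 job per hour
Time together = 1 / (29/198) = 198/29 hours

198/29


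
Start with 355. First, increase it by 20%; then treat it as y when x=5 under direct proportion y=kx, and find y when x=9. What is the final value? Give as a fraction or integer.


Start with 355.
Step 1: Increase by 20%: 355 * 120/100 = 426
Step 2: Direct prop: k = (426)/5; new y = k*9 = 426*9/5 = 3834/5
Final result = 3834/5

3834/5


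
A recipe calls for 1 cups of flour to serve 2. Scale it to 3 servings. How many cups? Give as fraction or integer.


Original: 1 cups for 2 servings
Target servings = 3
Scaling factor = 3/2
New amount = 1 * 3/2
= 3/2
= 3/2 cups

3/2


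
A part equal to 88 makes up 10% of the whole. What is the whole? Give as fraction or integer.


Given: 88 is 10% of the whole
Set up: 88 = 10/100 * whole
whole = 88 * 100 / 10
whole = 8800 / 10
whole = 880

880


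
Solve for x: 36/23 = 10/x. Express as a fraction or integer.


Setting up: 36/23 = 10/x
Cross multiply: 36 * x = 23 * 10
36x = 230
x = 230/36
x = 115/18

115/18


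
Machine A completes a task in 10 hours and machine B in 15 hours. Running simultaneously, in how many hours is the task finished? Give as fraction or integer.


Rate of A = 1/10 job per hour
Rate of B = 1/15 job per hour
Combined rate = 1/10 + 1/15
Find common denominator: (15 + 10)/(10*15) = 25/150
Combined rate = 1/6 job per hour
Time together = 1 / (1/6) = 6 hours

6


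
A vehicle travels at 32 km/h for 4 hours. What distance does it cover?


Using distance = speed * time
Speed = 32 km/h
Time = 4 hours
Distance = 32 * 4
= 128 km

128


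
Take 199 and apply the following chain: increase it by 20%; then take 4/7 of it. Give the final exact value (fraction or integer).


Start with 199.
Step 1: Increase by 20%: 199 * 120/100 = 1194/5
Step 2: Take 4/7: 1194/5 * 4/7 = 4776/35
Final result = 4776/35

4776/35


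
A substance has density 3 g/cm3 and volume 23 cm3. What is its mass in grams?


Using mass = density * volume
Density = 3 g/cm3
Volume = 23 cm3
Mass = 3 * 23
= 69 g

69


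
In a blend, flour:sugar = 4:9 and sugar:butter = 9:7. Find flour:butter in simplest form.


Given a:b = 4:9 and b:c = 9:7
Make b consistent. Multiply first ratio by 9: a:b = 36:81
Multiply second ratio by 9: b:c = 81:63
Now b = 81 in both, so a:b:c = 36:81:63
Therefore a:c = 36:63
Simplify by GCD: a:c = 4:7

4:7


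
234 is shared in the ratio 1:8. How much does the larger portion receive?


Total parts = 1 + 8 = 9
Value per part = 234 / 9 = 26
First share = 1 * 26 = 26
Second share = 8 * 26 = 208
Larger share = 208

208


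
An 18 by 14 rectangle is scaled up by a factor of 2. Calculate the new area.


Original dimensions: 18 x 14
Enlargement factor = 2
New width = 18 * 2 = 36
New height = 14 * 2 = 28
New area = 36 * 28 = 1008

1008


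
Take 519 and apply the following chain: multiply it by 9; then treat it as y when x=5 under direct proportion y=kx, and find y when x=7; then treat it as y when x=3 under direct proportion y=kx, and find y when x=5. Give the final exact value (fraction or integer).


Start with 519.
Step 1: Multiply by 9: 519 * 9 = 4671
Step 2: Direct prop: k = (4671)/5; new y = k*7 = 4671*7/5 = 32697/5
Step 3: Direct prop: k = (32697/5)/3; new y = k*5 = 32697/5*5/3 = 10899
Final result = 10899

10899


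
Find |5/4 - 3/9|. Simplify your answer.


Simplify: 5/4 = 5/4 and 3/9 = 1/3
Find common denominator: LCD = 12
Convert: 15/12 and 4/12
Difference = |15 - 4|/12 = 11/12
Simplified = 11/12

11/12


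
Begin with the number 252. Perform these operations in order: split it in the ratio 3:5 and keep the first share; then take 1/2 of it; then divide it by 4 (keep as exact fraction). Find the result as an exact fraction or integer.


Start with 252.
Step 1: Split 3:5, first share = 252 * 3/8 = 189/2
Step 2: Take 1/2: 189/2 * 1/2 = 189/4
Step 3: Divide by 4: 189/4 / 4 = 189/16
Final result = 189/16

189/16


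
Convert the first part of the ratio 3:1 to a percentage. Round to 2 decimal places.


Total parts = 3 + 1 = 4
First part fraction = 3/4
Percentage = (3/4) * 100
= 0.75 * 100
= 75.00%

75.00


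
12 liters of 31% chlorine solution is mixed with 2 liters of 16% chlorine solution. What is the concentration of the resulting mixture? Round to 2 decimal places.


Solute in mixture 1 = 31% of 12 L = 12*31/100 = 93/25 L
Solute in mixture 2 = 16% of 2 L = 2*16/100 = 8/25 L
Total solute = 93/25 + 8/25 = 101/25 L
Total volume = 12 + 2 = 14 L
Final concentration = 101/25/14 * 100 = 28.86%

28.86


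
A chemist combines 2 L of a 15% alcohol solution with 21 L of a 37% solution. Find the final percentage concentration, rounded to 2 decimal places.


Solute in mixture 1 = 15% of 2 L = 2*15/100 = 3/10 L
Solute in mixture 2 = 37% of 21 L = 21*37/100 = 777/100 L
Total solute = 3/10 + 777/100 = 807/100 L
Total volume = 2 + 21 = 23 L
Final concentration = 807/100/23 * 100 = 35.09%

35.09


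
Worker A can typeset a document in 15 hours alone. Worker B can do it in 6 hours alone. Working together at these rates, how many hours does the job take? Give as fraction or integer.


Rate of A = 1/15 job per hour
Rate of B = 1/6 job per hour
Combined rate = 1/15 + 1/6
Find common denominator: (6 + 15)/(15*6) = 21/90
Combined rate = 7/30 job per hour
Time together = 1 / (7/30) = 30/7 hours

30/7


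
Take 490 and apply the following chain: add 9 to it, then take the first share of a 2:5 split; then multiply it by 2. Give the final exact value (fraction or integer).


Start with 490.
Step 1: Add 9: 490+9=499; split 2:5 first = 499*2/7 = 998/7
Step 2: Multiply by 2: 998/7 * 2 = 1996/7
Final result = 1996/7

1996/7


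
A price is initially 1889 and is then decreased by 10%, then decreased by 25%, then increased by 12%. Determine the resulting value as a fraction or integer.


Start: 1889
Step 1: decrease by 10% => multiply by 90/100
  1889 * 90/100 = 17001/10
Step 2: decrease by 25% => multiply by 75/100
  17001/10 * 75/100 = 51003/40
Step 3: increase by 12% => multiply by 112/100
  51003/40 * 112/100 = 357021/250
Final value = 357021/250

357021/250


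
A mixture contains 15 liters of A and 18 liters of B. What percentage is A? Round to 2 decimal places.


Volume of A = 15 L
Volume of B = 18 L
Total volume = 15 + 18 = 33 L
Percentage of A = (15/33) * 100
= 45.45%

45.45


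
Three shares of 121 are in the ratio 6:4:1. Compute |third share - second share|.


Total parts = 6 + 4 + 1 = 11
Value per part = 121 / 11 = 11
Shares: 6*11=66, 4*11=44, 1*11=11
Third share = 11, second share = 44
Difference = |11 - 44| = 33

33


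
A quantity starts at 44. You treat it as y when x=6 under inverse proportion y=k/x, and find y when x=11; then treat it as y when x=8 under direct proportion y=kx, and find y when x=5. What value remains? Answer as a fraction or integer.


Start with 44.
Step 1: Inverse prop: k = (44)*6; new y = k/11 = 44*6/11 = 24
Step 2: Direct prop: k = (24)/8; new y = k*5 = 24*5/8 = 15
Final result = 15

15


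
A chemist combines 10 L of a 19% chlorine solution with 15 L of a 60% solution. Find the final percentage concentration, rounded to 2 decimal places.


Solute in mixture 1 = 19% of 10 L = 10*19/100 = 19/10 L
Solute in mixture 2 = 60% of 15 L = 15*60/100 = 9 L
Total solute = 19/10 + 9 = 109/10 L
Total volume = 10 + 15 = 25 L
Final concentration = 109/10/25 * 100 = 43.60%

43.60


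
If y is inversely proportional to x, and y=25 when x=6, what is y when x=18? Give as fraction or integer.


Inverse proportion: y = k/x
Find k: k = 6 * 25 = 150
Compute y at x=18: y = 150/18
y = 25/3

25/3


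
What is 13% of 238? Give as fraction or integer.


Compute 13% of 238
Convert percentage: 13% = 13/100
Multiply: 238 * 13/100
= 3094/100
= 1547/50

1547/50


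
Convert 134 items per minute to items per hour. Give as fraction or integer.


Converting from per minute to per hour
Rate = 134 items per minute
Multiply by 60: 134 * 60
= 8040 items per hour

8040


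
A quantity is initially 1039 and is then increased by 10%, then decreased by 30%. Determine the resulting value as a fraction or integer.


Start: 1039
Step 1: increase by 10% => multiply by 110/100
  1039 * 110/100 = 11429/10
Step 2: decrease by 30% => multiply by 70/100
  11429/10 * 70/100 = 80003/100
Final value = 80003/100

80003/100


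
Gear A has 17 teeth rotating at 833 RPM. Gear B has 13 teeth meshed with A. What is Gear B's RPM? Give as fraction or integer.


Gear ratio: teeth_A * RPM_A = teeth_B * RPM_B
17 * 833 = 13 * RPM_B
14161 = 13 * RPM_B
RPM_B = 14161 / 13
RPM_B = 14161/13

14161/13


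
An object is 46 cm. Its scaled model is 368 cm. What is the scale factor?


Original length = 46 cm
Scaled length = 368 cm
Scale factor = 368 / 46
= 8

8


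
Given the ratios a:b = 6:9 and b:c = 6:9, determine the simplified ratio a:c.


Given a:b = 6:9 and b:c = 6:9
Make b consistent. Multiply first ratio by 6: a:b = 36:54
Multiply second ratio by 9: b:c = 54:81
Now b = 54 in both, so a:b:c = 36:54:81
Therefore a:c = 36:81
Simplify by GCD: a:c = 4:9

4:9


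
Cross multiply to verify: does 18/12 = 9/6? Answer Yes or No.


Cross multiply to check 18/12 = 9/6
Left cross product: 18 * 6 = 108
Right cross product: 12 * 9 = 108
108 = 108
Equal, so proportions match => Yes

Yes


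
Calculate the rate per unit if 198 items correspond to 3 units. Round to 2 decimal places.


Total items = 198
Number of units = 3
Unit rate = 198 / 3
= 66 items per unit

66


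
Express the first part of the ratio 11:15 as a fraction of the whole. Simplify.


Total parts = 11 + 15 = 26
First part fraction = 11/26
Simplify: 11/26 = 11/26

11/26


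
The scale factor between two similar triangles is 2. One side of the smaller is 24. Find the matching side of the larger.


Similar triangles have proportional sides
Scale factor = 2
Smaller side = 24
Corresponding larger side = 24 * 2
= 48

48


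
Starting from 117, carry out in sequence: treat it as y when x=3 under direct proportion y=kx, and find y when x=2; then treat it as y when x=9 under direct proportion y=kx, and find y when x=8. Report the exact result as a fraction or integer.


Start with 117.
Step 1: Direct prop: k = (117)/3; new y = k*2 = 117*2/3 = 78
Step 2: Direct prop: k = (78)/9; new y = k*8 = 78*8/9 = 208/3
Final result = 208/3

208/3


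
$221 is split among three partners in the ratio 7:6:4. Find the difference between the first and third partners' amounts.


Total parts = 7 + 6 + 4 = 17
Value per part = 221 / 17 = 13
Shares: 7*13=91, 6*13=78, 4*13=52
First share = 91, third share = 52
Difference = |91 - 52| = 39

39


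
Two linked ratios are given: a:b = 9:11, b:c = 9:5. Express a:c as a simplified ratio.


Given a:b = 9:11 and b:c = 9:5
Make b consistent. Multiply first ratio by 9: a:b = 81:99
Multiply second ratio by 11: b:c = 99:55
Now b = 99 in both, so a:b:c = 81:99:55
Therefore a:c = 81:55
Simplify by GCD: a:c = 81:55

81:55


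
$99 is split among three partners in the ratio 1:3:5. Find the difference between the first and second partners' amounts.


Total parts = 1 + 3 + 5 = 9
Value per part = 99 / 9 = 11
Shares: 1*11=11, 3*11=33, 5*11=55
First share = 11, second share = 33
Difference = |11 - 33| = 22

22


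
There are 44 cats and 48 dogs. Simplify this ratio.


Find GCD(44, 48)
GCD = 4
Divide both by 4: 44/4 = 11, 48/4 = 12
Simplified ratio = 11:12

11:12


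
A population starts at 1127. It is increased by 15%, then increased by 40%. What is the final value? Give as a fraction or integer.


Start: 1127
Step 1: increase by 15% => multiply by 115/100
  1127 * 115/100 = 25921/20
Step 2: increase by 40% => multiply by 140/100
  25921/20 * 140/100 = 181447/100
Final value = 181447/100

181447/100


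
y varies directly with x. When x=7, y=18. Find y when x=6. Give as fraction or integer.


Direct proportion: y = kx
Find k: k = 18/7 = 18/7
Compute y at x=6: y = 18/7 * 6
y = 108/7

108/7


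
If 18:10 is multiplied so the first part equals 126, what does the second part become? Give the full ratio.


Original ratio: 18:10
First term target: 126
Scale factor = 126 / 18 = 7
Multiply second term: 10 * 7 = 70
Equivalent ratio = 126:70

126:70


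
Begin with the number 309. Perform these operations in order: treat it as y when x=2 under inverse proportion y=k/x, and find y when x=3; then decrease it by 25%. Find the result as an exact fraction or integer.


Start with 309.
Step 1: Inverse prop: k = (309)*2; new y = k/3 = 309*2/3 = 206
Step 2: Decrease by 25%: 206 * 75/100 = 309/2
Final result = 309/2

309/2


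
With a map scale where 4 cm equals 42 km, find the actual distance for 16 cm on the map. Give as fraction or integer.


Map scale: 4 cm = 42 km
Measured distance on map = 16 cm
Set up proportion: 16 * 42 / 4
= 672 / 4
= 168 km

168


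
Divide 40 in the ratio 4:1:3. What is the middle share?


Ratio = 4:1:3
Total parts = 4 + 1 + 3 = 8
Value per part = 40 / 8 = 5
First share = 4 * 5 = 20
Middle share = 1 * 5 = 5
Third share = 3 * 5 = 15

5


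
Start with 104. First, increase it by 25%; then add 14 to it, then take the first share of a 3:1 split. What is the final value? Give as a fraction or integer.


Start with 104.
Step 1: Increase by 25%: 104 * 125/100 = 130
Step 2: Add 14: 130+14=144; split 3:1 first = 144*3/4 = 108
Final result = 108

108


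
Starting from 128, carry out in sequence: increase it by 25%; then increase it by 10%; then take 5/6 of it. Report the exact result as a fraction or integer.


Start with 128.
Step 1: Increase by 25%: 128 * 125/100 = 160
Step 2: Increase by 10%: 160 * 110/100 = 176
Step 3: Take 5/6: 176 * 5/6 = 440/3
Final result = 440/3

440/3


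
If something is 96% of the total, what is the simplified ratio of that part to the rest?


Part = 96%, Remainder = 4%
Ratio = 96:4
GCD(96, 4) = 4
Simplify: 24:1 = 24:1

24:1


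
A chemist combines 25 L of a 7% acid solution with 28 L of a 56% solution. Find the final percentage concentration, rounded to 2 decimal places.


Solute in mixture 1 = 7% of 25 L = 25*7/100 = 7/4 L
Solute in mixture 2 = 56% of 28 L = 28*56/100 = 392/25 L
Total solute = 7/4 + 392/25 = 1743/100 L
Total volume = 25 + 28 = 53 L
Final concentration = 1743/100/53 * 100 = 32.89%

32.89


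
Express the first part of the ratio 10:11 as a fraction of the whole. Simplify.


Total parts = 10 + 11 = 21
First part fraction = 10/21
Simplify: 10/21 = 10/21

10/21


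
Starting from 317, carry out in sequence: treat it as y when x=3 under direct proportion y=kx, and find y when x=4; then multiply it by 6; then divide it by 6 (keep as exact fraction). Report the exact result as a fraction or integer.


Start with 317.
Step 1: Direct prop: k = (317)/3; new y = k*4 = 317*4/3 = 1268/3
Step 2: Multiply by 6: 1268/3 * 6 = 2536
Step 3: Divide by 6: 2536 / 6 = 1268/3
Final result = 1268/3

1268/3


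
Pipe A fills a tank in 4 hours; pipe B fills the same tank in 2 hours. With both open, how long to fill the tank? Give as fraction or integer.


Rate of A = 1/4 job per hour
Rate of B = 1/2 job per hour
Combined rate = 1/4 + 1/2
Find common denominator: (2 + 4)/(4*2) = 6/8
Combined rate = 3/4 job per hour
Time together = 1 / (3/4) = 4/3 hours

4/3


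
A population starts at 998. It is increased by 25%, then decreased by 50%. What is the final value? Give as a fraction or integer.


Start: 998
Step 1: increase by 25% => multiply by 125/100
  998 * 125/100 = 2495/2
Step 2: decrease by 50% => multiply by 50/100
  2495/2 * 50/100 = 2495/4
Final value = 2495/4

2495/4


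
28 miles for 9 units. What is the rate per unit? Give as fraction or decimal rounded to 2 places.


Total miles = 28
Number of units = 9
Unit rate = 28 / 9
= 3.11 miles per unit

3.11


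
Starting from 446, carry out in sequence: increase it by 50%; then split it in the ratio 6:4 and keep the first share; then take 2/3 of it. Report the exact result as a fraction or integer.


Start with 446.
Step 1: Increase by 50%: 446 * 150/100 = 669
Step 2: Split 6:4, first share = 669 * 6/10 = 2007/5
Step 3: Take 2/3: 2007/5 * 2/3 = 1338/5
Final result = 1338/5

1338/5


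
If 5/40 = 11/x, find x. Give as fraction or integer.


Setting up: 5/40 = 11/x
Cross multiply: 5 * x = 40 * 11
5x = 440
x = 440/5
x = 88

88


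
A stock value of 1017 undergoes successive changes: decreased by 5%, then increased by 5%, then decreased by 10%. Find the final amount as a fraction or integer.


Start: 1017
Step 1: decrease by 5% => multiply by 95/100
  1017 * 95/100 = 19323/20
Step 2: increase by 5% => multiply by 105/100
  19323/20 * 105/100 = 405783/400
Step 3: decrease by 10% => multiply by 90/100
  405783/400 * 90/100 = 3652047/4000
Final value = 3652047/4000

3652047/4000


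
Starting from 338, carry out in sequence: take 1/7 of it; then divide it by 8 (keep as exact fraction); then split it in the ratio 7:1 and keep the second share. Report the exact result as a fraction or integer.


Start with 338.
Step 1: Take 1/7: 338 * 1/7 = 338/7
Step 2: Divide by 8: 338/7 / 8 = 169/28
Step 3: Split 7:1, second share = 169/28 * 1/8 = 169/224
Final result = 169/224

169/224


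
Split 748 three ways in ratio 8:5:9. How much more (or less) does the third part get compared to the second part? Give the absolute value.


Total parts = 8 + 5 + 9 = 22
Value per part = 748 / 22 = 34
Shares: 8*34=272, 5*34=170, 9*34=306
Third share = 306, second share = 170
Difference = |306 - 170| = 136

136


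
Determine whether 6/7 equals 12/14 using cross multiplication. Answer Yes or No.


Cross multiply to check 6/7 = 12/14
Left cross product: 6 * 14 = 84
Right cross product: 7 * 12 = 84
84 = 84
Equal, so proportions match => Yes

Yes


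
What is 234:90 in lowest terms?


Find GCD(234, 90)
GCD = 18
Divide both by 18: 234/18 = 13, 90/18 = 5
Simplified ratio = 13:5

13:5


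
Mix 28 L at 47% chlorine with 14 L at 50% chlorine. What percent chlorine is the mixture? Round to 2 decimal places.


Solute in mixture 1 = 47% of 28 L = 28*47/100 = 329/25 L
Solute in mixture 2 = 50% of 14 L = 14*50/100 = 7 L
Total solute = 329/25 + 7 = 504/25 L
Total volume = 28 + 14 = 42 L
Final concentration = 504/25/42 * 100 = 48.00%

48.00


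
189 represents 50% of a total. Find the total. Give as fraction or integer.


Given: 189 is 50% of the whole
Set up: 189 = 50/100 * whole
whole = 189 * 100 / 50
whole = 18900 / 50
whole = 378

378


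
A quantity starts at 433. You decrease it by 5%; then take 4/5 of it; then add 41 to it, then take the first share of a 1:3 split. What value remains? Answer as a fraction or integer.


Start with 433.
Step 1: Decrease by 5%: 433 * 95/100 = 8227/20
Step 2: Take 4/5: 8227/20 * 4/5 = 8227/25
Step 3: Add 41: 8227/25+41=9252/25; split 1:3 first = 9252/25*1/4 = 2313/25
Final result = 2313/25

2313/25


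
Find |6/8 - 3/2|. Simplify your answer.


Simplify: 6/8 = 3/4 and 3/2 = 3/2
Find common denominator: LCD = 4
Convert: 3/4 and 6/4
Difference = |3 - 6|/4 = 3/4
Simplified = 3/4

3/4


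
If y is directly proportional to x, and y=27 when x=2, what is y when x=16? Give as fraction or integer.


Direct proportion: y = kx
Find k: k = 27/2 = 27/2
Compute y at x=16: y = 27/2 * 16
y = 216

216


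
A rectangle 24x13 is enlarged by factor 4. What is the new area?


Original dimensions: 24 x 13
Enlargement factor = 4
New width = 24 * 4 = 96
New height = 13 * 4 = 52
New area = 96 * 52 = 4992

4992


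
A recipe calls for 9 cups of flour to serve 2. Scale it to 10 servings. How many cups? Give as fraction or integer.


Original: 9 cups for 2 servings
Target servings = 10
Scaling factor = 10/2
New amount = 9 * 10/2
= 90/2
= 45 cups

45


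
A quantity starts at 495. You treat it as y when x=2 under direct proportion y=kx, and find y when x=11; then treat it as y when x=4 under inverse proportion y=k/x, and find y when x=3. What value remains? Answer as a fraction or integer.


Start with 495.
Step 1: Direct prop: k = (495)/2; new y = k*11 = 495*11/2 = 5445/2
Step 2: Inverse prop: k = (5445/2)*4; new y = k/3 = 5445/2*4/3 = 3630
Final result = 3630

3630


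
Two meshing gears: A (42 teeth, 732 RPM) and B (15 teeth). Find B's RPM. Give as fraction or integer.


Gear ratio: teeth_A * RPM_A = teeth_B * RPM_B
42 * 732 = 15 * RPM_B
30744 = 15 * RPM_B
RPM_B = 30744 / 15
RPM_B = 10248/5

10248/5


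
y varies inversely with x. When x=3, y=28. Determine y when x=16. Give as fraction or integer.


Inverse proportion: y = k/x
Find k: k = 3 * 28 = 84
Compute y at x=16: y = 84/16
y = 21/4

21/4


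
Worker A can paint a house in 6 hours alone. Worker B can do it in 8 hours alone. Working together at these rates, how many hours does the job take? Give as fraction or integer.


Rate of A = 1/6 job per hour
Rate of B = 1/8 job per hour
Combined rate = 1/6 + 1/8
Find common denominator: (8 + 6)/(6*8) = 14/48
Combined rate = 7/24 job per hour
Time together = 1 / (7/24) = 24/7 hours

24/7


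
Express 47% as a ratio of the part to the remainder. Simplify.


Part = 47%, Remainder = 53%
Ratio = 47:53
GCD(47, 53) = 1
Simplify: 47:53 = 47:53

47:53


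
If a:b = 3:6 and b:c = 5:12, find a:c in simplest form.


Given a:b = 3:6 and b:c = 5:12
Make b consistent. Multiply first ratio by 5: a:b = 15:30
Multiply second ratio by 6: b:c = 30:72
Now b = 30 in both, so a:b:c = 15:30:72
Therefore a:c = 15:72
Simplify by GCD: a:c = 5:24

5:24


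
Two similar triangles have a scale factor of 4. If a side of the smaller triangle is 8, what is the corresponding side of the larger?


Similar triangles have proportional sides
Scale factor = 4
Smaller side = 8
Corresponding larger side = 8 * 4
= 32

32


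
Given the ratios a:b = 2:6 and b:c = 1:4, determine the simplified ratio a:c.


Given a:b = 2:6 and b:c = 1:4
Make b consistent. Multiply first ratio by 1: a:b = 2:6
Multiply second ratio by 6: b:c = 6:24
Now b = 6 in both, so a:b:c = 2:6:24
Therefore a:c = 2:24
Simplify by GCD: a:c = 1:12

1:12


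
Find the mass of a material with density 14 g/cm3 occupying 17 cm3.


Using mass = density * volume
Density = 14 g/cm3
Volume = 17 cm3
Mass = 14 * 17
= 238 g

238


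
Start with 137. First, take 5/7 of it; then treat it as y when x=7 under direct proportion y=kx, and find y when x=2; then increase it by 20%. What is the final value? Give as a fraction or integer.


Start with 137.
Step 1: Take 5/7: 137 * 5/7 = 685/7
Step 2: Direct prop: k = (685/7)/7; new y = k*2 = 685/7*2/7 = 1370/49
Step 3: Increase by 20%: 1370/49 * 120/100 = 1644/49
Final result = 1644/49

1644/49


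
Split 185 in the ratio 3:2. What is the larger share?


Total parts = 3 + 2 = 5
Value per part = 185 / 5 = 37
First share = 3 * 37 = 111
Second share = 2 * 37 = 74
Larger share = 111

111


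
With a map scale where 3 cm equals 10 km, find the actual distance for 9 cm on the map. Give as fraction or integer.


Map scale: 3 cm = 10 km
Measured distance on map = 9 cm
Set up proportion: 9 * 10 / 3
= 90 / 3
= 30 km

30


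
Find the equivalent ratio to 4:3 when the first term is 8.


Original ratio: 4:3
First term target: 8
Scale factor = 8 / 4 = 2
Multiply second term: 3 * 2 = 6
Equivalent ratio = 8:6

8:6


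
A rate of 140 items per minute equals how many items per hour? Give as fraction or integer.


Converting from per minute to per hour
Rate = 140 items per minute
Multiply by 60: 140 * 60
= 8400 items per hour

8400


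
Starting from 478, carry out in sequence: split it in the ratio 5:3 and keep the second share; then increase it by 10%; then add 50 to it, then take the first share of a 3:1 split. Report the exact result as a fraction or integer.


Start with 478.
Step 1: Split 5:3, second share = 478 * 3/8 = 717/4
Step 2: Increase by 10%: 717/4 * 110/100 = 7887/40
Step 3: Add 50: 7887/40+50=9887/40; split 3:1 first = 9887/40*3/4 = 29661/160
Final result = 29661/160

29661/160


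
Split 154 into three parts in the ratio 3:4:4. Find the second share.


Ratio = 3:4:4
Total parts = 3 + 4 + 4 = 11
Value per part = 154 / 11 = 14
First share = 3 * 14 = 42
Middle share = 4 * 14 = 56
Third share = 4 * 14 = 56

56


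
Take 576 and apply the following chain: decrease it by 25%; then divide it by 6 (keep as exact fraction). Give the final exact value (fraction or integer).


Start with 576.
Step 1: Decrease by 25%: 576 * 75/100 = 432
Step 2: Divide by 6: 432 / 6 = 72
Final result = 72

72


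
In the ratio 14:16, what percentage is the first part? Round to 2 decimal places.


Total parts = 14 + 16 = 30
First part fraction = 14/30
Percentage = (14/30) * 100
= 0.466667 * 100
= 46.67%

46.67


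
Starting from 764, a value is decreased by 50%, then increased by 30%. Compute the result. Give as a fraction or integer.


Start: 764
Step 1: decrease by 50% => multiply by 50/100
  764 * 50/100 = 382
Step 2: increase by 30% => multiply by 130/100
  382 * 130/100 = 2483/5
Final value = 2483/5

2483/5


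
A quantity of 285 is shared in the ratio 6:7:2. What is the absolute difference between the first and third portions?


Total parts = 6 + 7 + 2 = 15
Value per part = 285 / 15 = 19
Shares: 6*19=114, 7*19=133, 2*19=38
First share = 114, third share = 38
Difference = |114 - 38| = 76

76
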